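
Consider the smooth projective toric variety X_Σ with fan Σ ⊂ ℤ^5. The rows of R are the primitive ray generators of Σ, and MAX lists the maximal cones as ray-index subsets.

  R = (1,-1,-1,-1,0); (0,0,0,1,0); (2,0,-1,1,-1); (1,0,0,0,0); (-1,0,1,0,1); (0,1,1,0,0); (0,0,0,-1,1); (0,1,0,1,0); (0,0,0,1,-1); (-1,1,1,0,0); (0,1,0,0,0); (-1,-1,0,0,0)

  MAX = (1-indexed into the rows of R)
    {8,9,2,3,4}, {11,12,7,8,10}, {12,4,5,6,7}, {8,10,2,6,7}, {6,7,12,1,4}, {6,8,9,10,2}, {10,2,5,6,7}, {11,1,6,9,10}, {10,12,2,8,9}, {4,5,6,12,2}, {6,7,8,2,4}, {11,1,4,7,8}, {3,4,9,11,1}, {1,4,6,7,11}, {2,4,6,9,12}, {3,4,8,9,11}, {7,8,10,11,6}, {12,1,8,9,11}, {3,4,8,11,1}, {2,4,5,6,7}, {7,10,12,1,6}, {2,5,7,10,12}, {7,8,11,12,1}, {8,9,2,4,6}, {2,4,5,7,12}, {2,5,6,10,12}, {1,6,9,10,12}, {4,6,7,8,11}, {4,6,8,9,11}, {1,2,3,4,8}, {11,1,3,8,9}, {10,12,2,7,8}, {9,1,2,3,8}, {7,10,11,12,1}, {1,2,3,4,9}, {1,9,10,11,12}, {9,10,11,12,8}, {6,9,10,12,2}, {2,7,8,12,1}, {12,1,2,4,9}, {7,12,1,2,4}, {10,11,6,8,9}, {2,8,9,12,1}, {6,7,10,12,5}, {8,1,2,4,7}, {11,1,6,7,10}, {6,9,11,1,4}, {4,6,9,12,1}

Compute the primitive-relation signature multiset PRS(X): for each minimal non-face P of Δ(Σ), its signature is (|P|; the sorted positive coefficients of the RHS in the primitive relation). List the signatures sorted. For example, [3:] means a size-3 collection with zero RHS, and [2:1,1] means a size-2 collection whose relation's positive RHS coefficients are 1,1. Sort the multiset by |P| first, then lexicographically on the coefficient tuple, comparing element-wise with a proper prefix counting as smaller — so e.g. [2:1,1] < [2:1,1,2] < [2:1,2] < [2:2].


Primitive collections (22):

  {7,9}:  v_{7} + v_{9} = 0 — sig = [2:]
  {2,11}:  v_{2} + v_{11} = v_{8} — sig = [2:1]
  {4,10}:  v_{4} + v_{10} = v_{6} — sig = [2:1]
  {3,5}:  v_{3} + v_{5} = v_{2} + v_{4} — sig = [2:1,1]
  {1,5}:  v_{1} + v_{5} = v_{4} + v_{7} + v_{12} — sig = [2:1,1,1]
  {3,7}:  v_{3} + v_{7} = v_{1} + v_{4} + v_{8} — sig = [2:1,1,1]
  {3,10}:  v_{3} + v_{10} = v_{4} + v_{9} + v_{11} — sig = [2:1,1,1]
  {3,12}:  v_{3} + v_{12} = v_{1} + v_{2} + v_{9} — sig = [2:1,1,1]
  {5,9}:  v_{5} + v_{9} = v_{2} + v_{6} + v_{12} — sig = [2:1,1,1]
  {5,11}:  v_{5} + v_{11} = v_{2} + v_{7} + v_{10} — sig = [2:1,1,1]
  {3,6}:  v_{3} + v_{6} = 2·v_{4} + v_{9} + v_{11} — sig = [2:1,1,2]
  {5,8}:  v_{5} + v_{8} = 2·v_{2} + v_{7} + v_{10} — sig = [2:1,1,2]
  {1,2,10}:  v_{1} + v_{2} + v_{10} = 0 — sig = [3:]
  {4,11,12}:  v_{4} + v_{11} + v_{12} = 0 — sig = [3:]
  {1,2,6}:  v_{1} + v_{2} + v_{6} = v_{4} — sig = [3:1]
  {1,8,10}:  v_{1} + v_{8} + v_{10} = v_{11} — sig = [3:1]
  {4,8,12}:  v_{4} + v_{8} + v_{12} = v_{2} — sig = [3:1]
  {6,11,12}:  v_{6} + v_{11} + v_{12} = v_{10} — sig = [3:1]
  {1,6,8}:  v_{1} + v_{6} + v_{8} = v_{4} + v_{11} — sig = [3:1,1]
  {6,8,12}:  v_{6} + v_{8} + v_{12} = v_{2} + v_{10} — sig = [3:1,1]
  {1,4,8,9}:  v_{1} + v_{4} + v_{8} + v_{9} = v_{3} — sig = [4:1]
  {2,6,7,12}:  v_{2} + v_{6} + v_{7} + v_{12} = v_{5} — sig = [4:1]

Signatures (|P|; sorted positive RHS coefficients), sorted:
    |P|=2: 12 collections, coeffs (), (1), (1), (1,1), (1,1,1), (1,1,1), (1,1,1), (1,1,1), (1,1,1), (1,1,1), (1,1,2), (1,1,2)
    |P|=3: 8 collections, coeffs (), (), (1), (1), (1), (1), (1,1), (1,1)
    |P|=4: 2 collections, coeffs (1), (1)


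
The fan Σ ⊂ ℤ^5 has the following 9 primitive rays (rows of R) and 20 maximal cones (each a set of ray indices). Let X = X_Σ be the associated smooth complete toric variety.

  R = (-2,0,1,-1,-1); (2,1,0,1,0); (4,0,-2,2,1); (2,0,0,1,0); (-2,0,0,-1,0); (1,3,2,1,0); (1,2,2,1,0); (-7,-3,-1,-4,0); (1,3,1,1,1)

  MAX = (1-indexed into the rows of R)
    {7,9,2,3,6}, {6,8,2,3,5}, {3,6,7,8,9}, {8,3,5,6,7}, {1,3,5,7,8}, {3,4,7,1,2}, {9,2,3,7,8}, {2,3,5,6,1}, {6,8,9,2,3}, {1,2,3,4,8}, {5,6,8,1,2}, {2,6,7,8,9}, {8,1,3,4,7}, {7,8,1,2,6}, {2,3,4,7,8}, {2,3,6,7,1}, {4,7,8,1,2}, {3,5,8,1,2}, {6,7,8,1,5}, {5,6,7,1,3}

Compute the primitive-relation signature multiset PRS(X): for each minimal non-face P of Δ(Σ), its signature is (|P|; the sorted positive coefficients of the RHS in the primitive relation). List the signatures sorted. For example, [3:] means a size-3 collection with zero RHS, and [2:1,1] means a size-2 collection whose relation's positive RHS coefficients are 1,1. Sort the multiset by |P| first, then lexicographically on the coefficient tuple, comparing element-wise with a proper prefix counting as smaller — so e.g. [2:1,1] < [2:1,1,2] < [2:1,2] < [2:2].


Σ has 9 primitive collections:

  P = {4,5}:  v_{4} + v_{5} = 0  so sig = [2:]
  P = {1,9}:  v_{1} + v_{9} = v_{5} + v_{6}  so sig = [2:1,1]
  P = {4,6}:  v_{4} + v_{6} = v_{2} + v_{7}  so sig = [2:1,1]
  P = {5,9}:  v_{5} + v_{9} = v_{3} + 2·v_{6} + v_{8}  so sig = [2:1,1,2]
  P = {4,9}:  v_{4} + v_{9} = 2·v_{2} + v_{3} + 2·v_{7} + v_{8}  so sig = [2:1,1,2,2]
  P = {2,5,7}:  v_{2} + v_{5} + v_{7} = v_{6}  so sig = [3:1]
  P = {1,3,6,8}:  v_{1} + v_{3} + v_{6} + v_{8} = 2·v_{5}  so sig = [4:2]
  P = {1,2,3,7,8}:  v_{1} + v_{2} + v_{3} + v_{7} + v_{8} = v_{5}  so sig = [5:1]
  P = {2,3,6,7,8}:  v_{2} + v_{3} + v_{6} + v_{7} + v_{8} = v_{9}  so sig = [5:1]

Signatures (|P|; sorted positive RHS coefficients), sorted:
    [2:]
    [2:1,1]
    [2:1,1]
    [2:1,1,2]
    [2:1,1,2,2]
    [3:1]
    [4:2]
    [5:1]
    [5:1]


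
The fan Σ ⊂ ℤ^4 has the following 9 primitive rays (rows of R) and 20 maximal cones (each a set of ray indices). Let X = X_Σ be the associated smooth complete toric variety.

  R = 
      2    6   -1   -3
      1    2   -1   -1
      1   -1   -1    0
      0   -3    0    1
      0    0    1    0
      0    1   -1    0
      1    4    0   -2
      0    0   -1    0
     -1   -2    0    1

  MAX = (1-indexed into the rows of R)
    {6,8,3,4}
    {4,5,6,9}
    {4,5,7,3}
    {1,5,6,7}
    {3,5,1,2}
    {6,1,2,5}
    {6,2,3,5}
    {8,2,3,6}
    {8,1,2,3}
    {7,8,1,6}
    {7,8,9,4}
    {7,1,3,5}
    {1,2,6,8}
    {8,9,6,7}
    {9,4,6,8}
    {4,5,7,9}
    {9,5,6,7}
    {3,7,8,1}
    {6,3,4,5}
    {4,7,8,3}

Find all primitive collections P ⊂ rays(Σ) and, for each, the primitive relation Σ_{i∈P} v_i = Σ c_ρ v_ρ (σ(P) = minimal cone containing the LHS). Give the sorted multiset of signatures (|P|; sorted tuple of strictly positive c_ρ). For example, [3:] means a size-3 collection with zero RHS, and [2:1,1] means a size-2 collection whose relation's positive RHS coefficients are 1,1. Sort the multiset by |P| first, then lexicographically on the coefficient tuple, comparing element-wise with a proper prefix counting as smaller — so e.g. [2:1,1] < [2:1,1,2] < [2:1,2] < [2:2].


|primitive collections| = 10. Relations:

  P={5,8}:  v_{5} + v_{8} = 0 ; sig = [2:]
  P={2,4}:  v_{2} + v_{4} = v_{3} ; sig = [2:1]
  P={2,7}:  v_{2} + v_{7} = v_{1} ; sig = [2:1]
  P={2,9}:  v_{2} + v_{9} = v_{8} ; sig = [2:1]
  P={1,4}:  v_{1} + v_{4} = v_{3} + v_{7} ; sig = [2:1,1]
  P={1,9}:  v_{1} + v_{9} = v_{7} + v_{8} ; sig = [2:1,1]
  P={3,9}:  v_{3} + v_{9} = v_{4} + v_{8} ; sig = [2:1,1]
  P={4,6,7}:  v_{4} + v_{6} + v_{7} = v_{2} ; sig = [3:1]
  P={3,6,7}:  v_{3} + v_{6} + v_{7} = 2·v_{2} ; sig = [3:2]
  P={1,3,6}:  v_{1} + v_{3} + v_{6} = 3·v_{2} ; sig = [3:3]

so the primitive-relation signature multiset is
{ [2:],  [2:1] ×3,  [2:1,1] ×3,  [3:1],  [3:2],  [3:3] }


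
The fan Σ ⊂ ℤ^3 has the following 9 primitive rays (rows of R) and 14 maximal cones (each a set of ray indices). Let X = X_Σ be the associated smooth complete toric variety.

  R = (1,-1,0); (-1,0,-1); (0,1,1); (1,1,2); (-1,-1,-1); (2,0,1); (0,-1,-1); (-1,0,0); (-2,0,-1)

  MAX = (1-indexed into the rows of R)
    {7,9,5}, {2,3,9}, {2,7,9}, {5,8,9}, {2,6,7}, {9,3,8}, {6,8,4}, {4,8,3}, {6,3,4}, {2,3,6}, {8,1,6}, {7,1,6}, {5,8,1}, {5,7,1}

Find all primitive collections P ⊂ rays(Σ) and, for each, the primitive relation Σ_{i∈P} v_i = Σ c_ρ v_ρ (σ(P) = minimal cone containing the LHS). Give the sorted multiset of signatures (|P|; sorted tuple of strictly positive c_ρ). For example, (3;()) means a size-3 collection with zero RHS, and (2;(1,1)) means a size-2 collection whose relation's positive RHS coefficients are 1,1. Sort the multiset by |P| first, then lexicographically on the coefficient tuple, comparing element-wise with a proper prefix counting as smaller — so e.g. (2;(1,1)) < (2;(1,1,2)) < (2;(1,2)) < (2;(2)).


Σ has 16 primitive collections:

  • {3,7}:  v_{3} + v_{7} = 0 — sig = (2;())
  • {6,9}:  v_{6} + v_{9} = 0 — sig = (2;())
  • {1,2}:  v_{1} + v_{2} = v_{7} — sig = (2;(1))
  • {1,9}:  v_{1} + v_{9} = v_{5} — sig = (2;(1))
  • {2,4}:  v_{2} + v_{4} = v_{3} — sig = (2;(1))
  • {2,8}:  v_{2} + v_{8} = v_{9} — sig = (2;(1))
  • {3,5}:  v_{3} + v_{5} = v_{8} — sig = (2;(1))
  • {5,6}:  v_{5} + v_{6} = v_{1} — sig = (2;(1))
  • {7,8}:  v_{7} + v_{8} = v_{5} — sig = (2;(1))
  • {1,3}:  v_{1} + v_{3} = v_{6} + v_{8} — sig = (2;(1,1))
  • {2,5}:  v_{2} + v_{5} = v_{7} + v_{9} — sig = (2;(1,1))
  • {4,7}:  v_{4} + v_{7} = v_{6} + v_{8} — sig = (2;(1,1))
  • {4,9}:  v_{4} + v_{9} = v_{3} + v_{8} — sig = (2;(1,1))
  • {4,5}:  v_{4} + v_{5} = v_{6} + 2·v_{8} — sig = (2;(1,2))
  • {1,4}:  v_{1} + v_{4} = 2·v_{6} + 2·v_{8} — sig = (2;(2,2))
  • {3,6,8}:  v_{3} + v_{6} + v_{8} = v_{4} — sig = (3;(1))

Sorted signature multiset PRS(X):
{ (2;()) ×2,  (2;(1)) ×7,  (2;(1,1)) ×4,  (2;(1,2)),  (2;(2,2)),  (3;(1)) }


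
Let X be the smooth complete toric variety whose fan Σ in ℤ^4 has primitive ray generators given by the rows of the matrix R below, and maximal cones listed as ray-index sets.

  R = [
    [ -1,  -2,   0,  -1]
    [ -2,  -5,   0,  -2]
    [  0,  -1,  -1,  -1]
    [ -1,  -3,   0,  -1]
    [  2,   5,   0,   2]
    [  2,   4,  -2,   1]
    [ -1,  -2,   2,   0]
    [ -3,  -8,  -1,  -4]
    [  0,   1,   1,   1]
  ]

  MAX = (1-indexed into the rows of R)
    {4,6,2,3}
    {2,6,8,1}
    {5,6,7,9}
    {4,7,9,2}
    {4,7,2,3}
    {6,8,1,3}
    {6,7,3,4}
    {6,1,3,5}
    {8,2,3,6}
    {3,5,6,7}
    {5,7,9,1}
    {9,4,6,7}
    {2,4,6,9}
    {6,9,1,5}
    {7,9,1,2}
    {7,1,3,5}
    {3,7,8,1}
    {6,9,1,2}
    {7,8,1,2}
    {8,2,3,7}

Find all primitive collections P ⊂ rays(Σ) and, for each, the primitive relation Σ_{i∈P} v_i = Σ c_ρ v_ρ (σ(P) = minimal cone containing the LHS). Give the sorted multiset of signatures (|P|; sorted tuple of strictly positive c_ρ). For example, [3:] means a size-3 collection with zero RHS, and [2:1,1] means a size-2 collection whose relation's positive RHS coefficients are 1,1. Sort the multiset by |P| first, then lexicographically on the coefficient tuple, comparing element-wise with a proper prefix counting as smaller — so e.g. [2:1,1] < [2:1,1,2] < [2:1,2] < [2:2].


Minimal non-faces — 11 found among 9 rays, 20 max cones:

  P = {2,5}:  v_{2} + v_{5} = 0  so sig = [2:]
  P = {3,9}:  v_{3} + v_{9} = 0  so sig = [2:]
  P = {1,4}:  v_{1} + v_{4} = v_{2}  so sig = [2:1]
  P = {4,5}:  v_{4} + v_{5} = v_{6} + v_{7}  so sig = [2:1,1]
  P = {5,8}:  v_{5} + v_{8} = v_{1} + v_{3}  so sig = [2:1,1]
  P = {8,9}:  v_{8} + v_{9} = v_{1} + v_{2}  so sig = [2:1,1]
  P = {4,8}:  v_{4} + v_{8} = 2·v_{2} + v_{3}  so sig = [2:1,2]
  P = {1,6,7}:  v_{1} + v_{6} + v_{7} = 0  so sig = [3:]
  P = {1,2,3}:  v_{1} + v_{2} + v_{3} = v_{8}  so sig = [3:1]
  P = {2,6,7}:  v_{2} + v_{6} + v_{7} = v_{4}  so sig = [3:1]
  P = {6,7,8}:  v_{6} + v_{7} + v_{8} = v_{2} + v_{3}  so sig = [3:1,1]

Signatures (|P|; sorted positive RHS coefficients), sorted:
    [2:]
    [2:]
    [2:1]
    [2:1,1]
    [2:1,1]
    [2:1,1]
    [2:1,2]
    [3:]
    [3:1]
    [3:1]
    [3:1,1]


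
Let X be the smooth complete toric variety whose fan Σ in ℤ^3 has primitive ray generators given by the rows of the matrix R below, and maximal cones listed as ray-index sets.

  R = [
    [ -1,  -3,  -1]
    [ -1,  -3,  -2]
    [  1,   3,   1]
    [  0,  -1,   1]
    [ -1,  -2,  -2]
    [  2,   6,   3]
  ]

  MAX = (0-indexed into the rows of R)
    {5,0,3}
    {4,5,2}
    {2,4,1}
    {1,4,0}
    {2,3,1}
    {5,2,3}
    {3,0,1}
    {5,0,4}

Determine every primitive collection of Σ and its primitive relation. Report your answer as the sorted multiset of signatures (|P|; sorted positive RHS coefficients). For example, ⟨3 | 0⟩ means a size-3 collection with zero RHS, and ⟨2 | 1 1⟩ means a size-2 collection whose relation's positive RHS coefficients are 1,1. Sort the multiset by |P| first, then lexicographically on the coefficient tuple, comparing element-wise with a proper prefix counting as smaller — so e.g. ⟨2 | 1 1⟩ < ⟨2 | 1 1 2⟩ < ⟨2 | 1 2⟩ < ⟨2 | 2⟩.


The 3 primitive collections of Σ (r=6, n=3):

  P = {0,2}:  v_{0} + v_{2} = 0  ⇒ sig = ⟨2 | 0⟩
  P = {1,5}:  v_{1} + v_{5} = v_{2}  ⇒ sig = ⟨2 | 1⟩
  P = {3,4}:  v_{3} + v_{4} = v_{0}  ⇒ sig = ⟨2 | 1⟩

Signatures (|P|; sorted positive RHS coefficients), sorted:
    ⟨2 | 0⟩
    ⟨2 | 1⟩
    ⟨2 | 1⟩


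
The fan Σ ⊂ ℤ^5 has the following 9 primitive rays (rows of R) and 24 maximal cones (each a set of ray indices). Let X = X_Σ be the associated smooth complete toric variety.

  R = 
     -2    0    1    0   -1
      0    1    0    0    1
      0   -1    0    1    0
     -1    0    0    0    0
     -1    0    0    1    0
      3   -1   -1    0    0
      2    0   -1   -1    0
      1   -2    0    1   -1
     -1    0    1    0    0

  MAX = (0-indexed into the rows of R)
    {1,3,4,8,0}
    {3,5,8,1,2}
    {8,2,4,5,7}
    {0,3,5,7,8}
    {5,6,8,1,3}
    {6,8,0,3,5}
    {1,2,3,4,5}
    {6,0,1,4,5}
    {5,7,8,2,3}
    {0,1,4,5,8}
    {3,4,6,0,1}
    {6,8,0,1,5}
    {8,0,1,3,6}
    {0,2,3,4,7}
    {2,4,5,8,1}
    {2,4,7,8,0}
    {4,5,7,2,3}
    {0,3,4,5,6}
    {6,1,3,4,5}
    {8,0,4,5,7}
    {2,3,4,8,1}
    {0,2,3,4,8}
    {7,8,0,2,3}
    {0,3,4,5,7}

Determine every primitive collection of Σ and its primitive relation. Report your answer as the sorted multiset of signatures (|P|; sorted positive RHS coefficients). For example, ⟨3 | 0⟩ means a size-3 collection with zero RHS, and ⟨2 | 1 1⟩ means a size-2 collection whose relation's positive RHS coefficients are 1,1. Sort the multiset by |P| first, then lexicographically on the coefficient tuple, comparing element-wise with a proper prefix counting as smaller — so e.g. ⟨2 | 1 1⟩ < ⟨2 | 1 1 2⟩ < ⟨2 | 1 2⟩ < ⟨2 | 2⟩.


9 minimal non-faces of Δ(Σ) (on 9 rays):

  {2,6}:  v_{2} + v_{6} = v_{3} + v_{5} ; sig = ⟨2 | 1 1⟩
  {1,7}:  v_{1} + v_{7} = v_{4} + v_{5} + v_{8} ; sig = ⟨2 | 1 1 1⟩
  {6,7}:  v_{6} + v_{7} = v_{0} + v_{3} + 2·v_{5} ; sig = ⟨2 | 1 1 2⟩
  {4,6,8}:  v_{4} + v_{6} + v_{8} = 0 ; sig = ⟨3 | 0⟩
  {0,2,5}:  v_{0} + v_{2} + v_{5} = v_{7} ; sig = ⟨3 | 1⟩
  {0,1,2}:  v_{0} + v_{1} + v_{2} = v_{4} + v_{8} ; sig = ⟨3 | 1 1⟩
  {0,1,3,5}:  v_{0} + v_{1} + v_{3} + v_{5} = 0 ; sig = ⟨4 | 0⟩
  {3,4,5,8}:  v_{3} + v_{4} + v_{5} + v_{8} = v_{2} ; sig = ⟨4 | 1⟩
  {3,4,7,8}:  v_{3} + v_{4} + v_{7} + v_{8} = v_{0} + 2·v_{2} ; sig = ⟨4 | 1 2⟩

Signatures (|P|; sorted positive RHS coefficients), sorted:
    |P|=2: 3 collections, coeffs (1,1), (1,1,1), (1,1,2)
    |P|=3: 3 collections, coeffs (), (1), (1,1)
    |P|=4: 3 collections, coeffs (), (1), (1,2)


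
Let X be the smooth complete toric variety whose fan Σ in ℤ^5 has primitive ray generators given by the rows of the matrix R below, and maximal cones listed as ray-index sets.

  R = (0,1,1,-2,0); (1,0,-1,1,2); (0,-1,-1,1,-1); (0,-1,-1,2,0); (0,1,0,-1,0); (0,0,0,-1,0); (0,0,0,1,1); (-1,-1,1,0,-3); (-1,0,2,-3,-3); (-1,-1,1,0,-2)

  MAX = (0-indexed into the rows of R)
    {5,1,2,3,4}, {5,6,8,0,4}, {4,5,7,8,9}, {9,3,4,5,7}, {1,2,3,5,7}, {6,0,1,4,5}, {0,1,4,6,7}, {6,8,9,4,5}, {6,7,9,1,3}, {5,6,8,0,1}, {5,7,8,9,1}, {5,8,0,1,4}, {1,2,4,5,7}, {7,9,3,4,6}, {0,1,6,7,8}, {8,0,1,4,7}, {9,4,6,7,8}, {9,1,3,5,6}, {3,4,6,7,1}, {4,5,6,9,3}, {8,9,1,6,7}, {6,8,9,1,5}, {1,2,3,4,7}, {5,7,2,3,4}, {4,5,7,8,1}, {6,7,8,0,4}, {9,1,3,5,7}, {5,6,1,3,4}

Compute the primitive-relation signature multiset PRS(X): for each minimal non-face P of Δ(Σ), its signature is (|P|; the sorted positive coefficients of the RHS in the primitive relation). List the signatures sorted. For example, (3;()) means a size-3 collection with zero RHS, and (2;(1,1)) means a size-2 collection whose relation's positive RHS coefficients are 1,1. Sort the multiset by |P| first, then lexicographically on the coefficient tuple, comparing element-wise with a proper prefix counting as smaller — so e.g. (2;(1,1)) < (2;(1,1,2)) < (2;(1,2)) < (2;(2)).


Δ(Σ) — 10 vertices, 12 min non-faces:

  P={0,3}:  v_{0} + v_{3} = 0  ⇒ sig = (2;())
  P={2,6}:  v_{2} + v_{6} = v_{3}  ⇒ sig = (2;(1))
  P={0,9}:  v_{0} + v_{9} = v_{6} + v_{8}  ⇒ sig = (2;(1,1))
  P={3,8}:  v_{3} + v_{8} = v_{5} + v_{7}  ⇒ sig = (2;(1,1))
  P={2,9}:  v_{2} + v_{9} = v_{3} + v_{5} + v_{7}  ⇒ sig = (2;(1,1,1))
  P={0,2}:  v_{0} + v_{2} = v_{1} + v_{4} + v_{5} + v_{7}  ⇒ sig = (2;(1,1,1,1))
  P={2,8}:  v_{2} + v_{8} = v_{1} + v_{4} + 2·v_{5} + 2·v_{7}  ⇒ sig = (2;(1,1,2,2))
  P={1,4,9}:  v_{1} + v_{4} + v_{9} = 0  ⇒ sig = (3;())
  P={0,5,7}:  v_{0} + v_{5} + v_{7} = v_{8}  ⇒ sig = (3;(1))
  P={5,6,7}:  v_{5} + v_{6} + v_{7} = v_{9}  ⇒ sig = (3;(1))
  P={1,4,6,8}:  v_{1} + v_{4} + v_{6} + v_{8} = v_{0}  ⇒ sig = (4;(1))
  P={1,3,4,5,7}:  v_{1} + v_{3} + v_{4} + v_{5} + v_{7} = v_{2}  ⇒ sig = (5;(1))

Sorted signature multiset PRS(X):
    (2;())
    (2;(1))
    (2;(1,1))
    (2;(1,1))
    (2;(1,1,1))
    (2;(1,1,1,1))
    (2;(1,1,2,2))
    (3;())
    (3;(1))
    (3;(1))
    (4;(1))
    (5;(1))


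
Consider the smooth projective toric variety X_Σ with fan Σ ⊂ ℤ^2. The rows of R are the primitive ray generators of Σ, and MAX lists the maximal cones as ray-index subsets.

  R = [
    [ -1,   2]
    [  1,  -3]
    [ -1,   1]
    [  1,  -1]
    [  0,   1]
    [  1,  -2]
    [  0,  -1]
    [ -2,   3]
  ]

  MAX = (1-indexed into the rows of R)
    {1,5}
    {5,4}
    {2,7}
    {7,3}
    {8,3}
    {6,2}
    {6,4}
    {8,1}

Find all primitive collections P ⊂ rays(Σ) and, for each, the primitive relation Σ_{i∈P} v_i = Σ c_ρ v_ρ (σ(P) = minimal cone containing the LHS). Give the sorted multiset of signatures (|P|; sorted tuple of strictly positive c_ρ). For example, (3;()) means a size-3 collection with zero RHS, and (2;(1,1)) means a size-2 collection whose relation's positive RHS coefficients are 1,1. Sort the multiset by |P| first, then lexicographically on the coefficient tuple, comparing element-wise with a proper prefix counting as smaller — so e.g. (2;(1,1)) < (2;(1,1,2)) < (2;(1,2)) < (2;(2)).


20 minimal non-faces of Δ(Σ) (on 8 rays):

  {1,6}:  v_{1} + v_{6} = 0  ⟹  sig = (2;())
  {3,4}:  v_{3} + v_{4} = 0  ⟹  sig = (2;())
  {5,7}:  v_{5} + v_{7} = 0  ⟹  sig = (2;())
  {1,2}:  v_{1} + v_{2} = v_{7}  ⟹  sig = (2;(1))
  {1,3}:  v_{1} + v_{3} = v_{8}  ⟹  sig = (2;(1))
  {1,4}:  v_{1} + v_{4} = v_{5}  ⟹  sig = (2;(1))
  {1,7}:  v_{1} + v_{7} = v_{3}  ⟹  sig = (2;(1))
  {2,5}:  v_{2} + v_{5} = v_{6}  ⟹  sig = (2;(1))
  {3,5}:  v_{3} + v_{5} = v_{1}  ⟹  sig = (2;(1))
  {3,6}:  v_{3} + v_{6} = v_{7}  ⟹  sig = (2;(1))
  {4,7}:  v_{4} + v_{7} = v_{6}  ⟹  sig = (2;(1))
  {4,8}:  v_{4} + v_{8} = v_{1}  ⟹  sig = (2;(1))
  {5,6}:  v_{5} + v_{6} = v_{4}  ⟹  sig = (2;(1))
  {6,7}:  v_{6} + v_{7} = v_{2}  ⟹  sig = (2;(1))
  {6,8}:  v_{6} + v_{8} = v_{3}  ⟹  sig = (2;(1))
  {2,8}:  v_{2} + v_{8} = v_{3} + v_{7}  ⟹  sig = (2;(1,1))
  {2,3}:  v_{2} + v_{3} = 2·v_{7}  ⟹  sig = (2;(2))
  {2,4}:  v_{2} + v_{4} = 2·v_{6}  ⟹  sig = (2;(2))
  {5,8}:  v_{5} + v_{8} = 2·v_{1}  ⟹  sig = (2;(2))
  {7,8}:  v_{7} + v_{8} = 2·v_{3}  ⟹  sig = (2;(2))

so the primitive-relation signature multiset is
[(2;()), (2;()), (2;()), (2;(1)), (2;(1)), (2;(1)), (2;(1)), (2;(1)), (2;(1)), (2;(1)), (2;(1)), (2;(1)), (2;(1)), (2;(1)), (2;(1)), (2;(1,1)), (2;(2)), (2;(2)), (2;(2)), (2;(2))]


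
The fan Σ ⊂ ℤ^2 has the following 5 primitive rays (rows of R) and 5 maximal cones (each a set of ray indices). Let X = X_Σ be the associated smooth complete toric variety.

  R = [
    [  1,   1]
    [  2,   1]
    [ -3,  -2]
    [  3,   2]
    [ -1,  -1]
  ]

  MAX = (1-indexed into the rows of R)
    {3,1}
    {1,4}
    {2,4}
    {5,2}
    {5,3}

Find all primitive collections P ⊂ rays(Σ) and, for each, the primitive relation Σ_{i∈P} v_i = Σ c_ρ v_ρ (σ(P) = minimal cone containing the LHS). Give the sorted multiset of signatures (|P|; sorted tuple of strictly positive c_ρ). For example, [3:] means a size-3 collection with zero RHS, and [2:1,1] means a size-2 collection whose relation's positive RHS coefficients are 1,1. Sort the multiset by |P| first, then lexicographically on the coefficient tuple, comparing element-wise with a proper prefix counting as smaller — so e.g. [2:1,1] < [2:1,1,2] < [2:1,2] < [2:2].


The 5 primitive collections of Σ (r=5, n=2):

  {1,5}:  v_{1} + v_{5} = 0  ⇒ sig = [2:]
  {3,4}:  v_{3} + v_{4} = 0  ⇒ sig = [2:]
  {1,2}:  v_{1} + v_{2} = v_{4}  ⇒ sig = [2:1]
  {2,3}:  v_{2} + v_{3} = v_{5}  ⇒ sig = [2:1]
  {4,5}:  v_{4} + v_{5} = v_{2}  ⇒ sig = [2:1]

Signatures (|P|; sorted positive RHS coefficients), sorted:
    |P|=2: 5 collections, coeffs (), (), (1), (1), (1)


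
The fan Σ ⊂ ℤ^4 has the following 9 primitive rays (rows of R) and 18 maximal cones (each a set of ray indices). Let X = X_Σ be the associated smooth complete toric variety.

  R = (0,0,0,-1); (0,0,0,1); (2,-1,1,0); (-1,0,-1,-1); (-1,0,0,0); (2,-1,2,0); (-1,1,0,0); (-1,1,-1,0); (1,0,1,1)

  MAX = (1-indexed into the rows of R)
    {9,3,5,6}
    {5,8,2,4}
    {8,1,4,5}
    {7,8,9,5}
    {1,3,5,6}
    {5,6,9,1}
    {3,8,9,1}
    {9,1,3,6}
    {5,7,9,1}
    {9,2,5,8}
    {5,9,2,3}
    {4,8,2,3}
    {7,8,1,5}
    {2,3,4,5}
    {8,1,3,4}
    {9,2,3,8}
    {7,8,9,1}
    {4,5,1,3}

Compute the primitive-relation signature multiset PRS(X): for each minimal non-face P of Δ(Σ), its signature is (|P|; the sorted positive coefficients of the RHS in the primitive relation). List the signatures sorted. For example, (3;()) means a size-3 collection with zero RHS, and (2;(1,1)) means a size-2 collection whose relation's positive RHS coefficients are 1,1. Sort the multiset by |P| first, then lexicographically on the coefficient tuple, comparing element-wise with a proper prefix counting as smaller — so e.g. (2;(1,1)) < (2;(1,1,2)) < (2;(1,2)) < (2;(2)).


12 collections generate NE(X_Σ); each relation:

  P={1,2}:  v_{1} + v_{2} = 0 — sig = (2;())
  P={4,9}:  v_{4} + v_{9} = 0 — sig = (2;())
  P={3,7}:  v_{3} + v_{7} = v_{1} + v_{9} — sig = (2;(1,1))
  P={6,8}:  v_{6} + v_{8} = v_{1} + v_{9} — sig = (2;(1,1))
  P={2,6}:  v_{2} + v_{6} = v_{3} + v_{5} + v_{9} — sig = (2;(1,1,1))
  P={2,7}:  v_{2} + v_{7} = v_{5} + v_{8} + v_{9} — sig = (2;(1,1,1))
  P={4,6}:  v_{4} + v_{6} = v_{1} + v_{3} + v_{5} — sig = (2;(1,1,1))
  P={4,7}:  v_{4} + v_{7} = v_{1} + v_{5} + v_{8} — sig = (2;(1,1,1))
  P={6,7}:  v_{6} + v_{7} = 2·v_{1} + v_{5} + 2·v_{9} — sig = (2;(1,2,2))
  P={3,5,8}:  v_{3} + v_{5} + v_{8} = 0 — sig = (3;())
  P={1,3,5,9}:  v_{1} + v_{3} + v_{5} + v_{9} = v_{6} — sig = (4;(1))
  P={1,5,8,9}:  v_{1} + v_{5} + v_{8} + v_{9} = v_{7} — sig = (4;(1))

Hence PRS(X_Σ) =
    (2;())
    (2;())
    (2;(1,1))
    (2;(1,1))
    (2;(1,1,1))
    (2;(1,1,1))
    (2;(1,1,1))
    (2;(1,1,1))
    (2;(1,2,2))
    (3;())
    (4;(1))
    (4;(1))


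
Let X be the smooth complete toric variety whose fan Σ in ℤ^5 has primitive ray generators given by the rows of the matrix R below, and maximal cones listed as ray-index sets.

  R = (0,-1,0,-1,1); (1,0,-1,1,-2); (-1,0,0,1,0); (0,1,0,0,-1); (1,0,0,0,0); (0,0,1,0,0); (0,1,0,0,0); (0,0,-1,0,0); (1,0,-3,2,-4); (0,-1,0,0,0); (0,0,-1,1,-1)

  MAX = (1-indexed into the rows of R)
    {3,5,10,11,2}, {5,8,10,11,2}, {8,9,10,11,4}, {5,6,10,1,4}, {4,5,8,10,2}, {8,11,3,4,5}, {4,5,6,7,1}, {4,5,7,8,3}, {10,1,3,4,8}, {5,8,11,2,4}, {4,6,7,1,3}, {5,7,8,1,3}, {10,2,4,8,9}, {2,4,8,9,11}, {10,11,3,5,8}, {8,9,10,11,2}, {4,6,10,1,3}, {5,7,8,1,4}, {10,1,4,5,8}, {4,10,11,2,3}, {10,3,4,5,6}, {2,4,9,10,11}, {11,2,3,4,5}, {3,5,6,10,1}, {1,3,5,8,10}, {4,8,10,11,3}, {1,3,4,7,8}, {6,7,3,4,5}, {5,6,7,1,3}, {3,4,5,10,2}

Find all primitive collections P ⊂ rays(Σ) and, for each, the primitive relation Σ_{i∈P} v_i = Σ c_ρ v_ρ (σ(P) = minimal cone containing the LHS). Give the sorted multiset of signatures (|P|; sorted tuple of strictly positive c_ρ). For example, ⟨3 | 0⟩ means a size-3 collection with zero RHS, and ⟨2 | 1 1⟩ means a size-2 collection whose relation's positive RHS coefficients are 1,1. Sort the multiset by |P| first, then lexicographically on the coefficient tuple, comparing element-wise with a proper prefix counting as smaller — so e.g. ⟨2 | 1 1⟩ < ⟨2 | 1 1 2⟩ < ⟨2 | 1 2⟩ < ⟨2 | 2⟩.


Minimal non-faces — 18 found among 11 rays, 30 max cones:

  • {6,8}:  v_{6} + v_{8} = 0  ⇒ sig = ⟨2 | 0⟩
  • {7,10}:  v_{7} + v_{10} = 0  ⇒ sig = ⟨2 | 0⟩
  • {1,11}:  v_{1} + v_{11} = v_{8} + v_{10}  ⇒ sig = ⟨2 | 1 1⟩
  • {2,7}:  v_{2} + v_{7} = v_{4} + v_{5} + v_{11}  ⇒ sig = ⟨2 | 1 1 1⟩
  • {6,9}:  v_{6} + v_{9} = v_{2} + v_{4} + v_{10} + v_{11}  ⇒ sig = ⟨2 | 1 1 1 1⟩
  • {6,11}:  v_{6} + v_{11} = v_{3} + v_{4} + v_{5} + v_{10}  ⇒ sig = ⟨2 | 1 1 1 1⟩
  • {7,9}:  v_{7} + v_{9} = v_{2} + v_{4} + v_{8} + v_{11}  ⇒ sig = ⟨2 | 1 1 1 1⟩
  • {7,11}:  v_{7} + v_{11} = v_{3} + v_{4} + v_{5} + v_{8}  ⇒ sig = ⟨2 | 1 1 1 1⟩
  • {1,2}:  v_{1} + v_{2} = v_{4} + v_{5} + v_{8} + 2·v_{10}  ⇒ sig = ⟨2 | 1 1 1 2⟩
  • {1,9}:  v_{1} + v_{9} = v_{2} + v_{4} + 2·v_{8} + 2·v_{10}  ⇒ sig = ⟨2 | 1 1 2 2⟩
  • {3,9}:  v_{3} + v_{9} = v_{4} + v_{10} + 3·v_{11}  ⇒ sig = ⟨2 | 1 1 3⟩
  • {5,9}:  v_{5} + v_{9} = 2·v_{2} + v_{8}  ⇒ sig = ⟨2 | 1 2⟩
  • {2,6}:  v_{2} + v_{6} = v_{3} + 2·v_{4} + 2·v_{5} + 2·v_{10}  ⇒ sig = ⟨2 | 1 2 2 2⟩
  • {2,3,8}:  v_{2} + v_{3} + v_{8} = 2·v_{11}  ⇒ sig = ⟨3 | 2⟩
  • {1,3,4,5}:  v_{1} + v_{3} + v_{4} + v_{5} = 0  ⇒ sig = ⟨4 | 0⟩
  • {4,5,10,11}:  v_{4} + v_{5} + v_{10} + v_{11} = v_{2}  ⇒ sig = ⟨4 | 1⟩
  • {2,4,8,10,11}:  v_{2} + v_{4} + v_{8} + v_{10} + v_{11} = v_{9}  ⇒ sig = ⟨5 | 1⟩
  • {3,4,5,8,10}:  v_{3} + v_{4} + v_{5} + v_{8} + v_{10} = v_{11}  ⇒ sig = ⟨5 | 1⟩

Hence PRS(X_Σ) =
[⟨2 | 0⟩, ⟨2 | 0⟩, ⟨2 | 1 1⟩, ⟨2 | 1 1 1⟩, ⟨2 | 1 1 1 1⟩, ⟨2 | 1 1 1 1⟩, ⟨2 | 1 1 1 1⟩, ⟨2 | 1 1 1 1⟩, ⟨2 | 1 1 1 2⟩, ⟨2 | 1 1 2 2⟩, ⟨2 | 1 1 3⟩, ⟨2 | 1 2⟩, ⟨2 | 1 2 2 2⟩, ⟨3 | 2⟩, ⟨4 | 0⟩, ⟨4 | 1⟩, ⟨5 | 1⟩, ⟨5 | 1⟩]


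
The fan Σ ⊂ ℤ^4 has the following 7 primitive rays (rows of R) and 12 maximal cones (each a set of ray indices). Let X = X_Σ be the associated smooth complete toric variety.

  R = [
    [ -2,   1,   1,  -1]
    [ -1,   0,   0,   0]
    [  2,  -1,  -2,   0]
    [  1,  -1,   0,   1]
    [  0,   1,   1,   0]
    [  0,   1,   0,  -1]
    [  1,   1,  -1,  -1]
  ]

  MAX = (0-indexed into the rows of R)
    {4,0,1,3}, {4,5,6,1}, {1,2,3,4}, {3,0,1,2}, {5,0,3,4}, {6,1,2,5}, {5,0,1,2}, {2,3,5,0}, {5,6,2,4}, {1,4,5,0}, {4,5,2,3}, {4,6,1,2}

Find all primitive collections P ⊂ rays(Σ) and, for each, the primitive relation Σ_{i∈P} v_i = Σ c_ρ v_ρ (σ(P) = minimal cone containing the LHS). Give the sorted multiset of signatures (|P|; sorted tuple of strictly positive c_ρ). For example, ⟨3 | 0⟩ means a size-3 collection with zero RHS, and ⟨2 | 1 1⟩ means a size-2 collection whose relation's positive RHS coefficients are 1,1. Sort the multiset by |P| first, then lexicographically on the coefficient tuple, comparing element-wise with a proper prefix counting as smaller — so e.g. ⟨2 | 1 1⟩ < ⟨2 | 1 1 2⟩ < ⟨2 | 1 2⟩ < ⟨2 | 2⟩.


|primitive collections| = 5. Relations:

  {3,6}:  v_{3} + v_{6} = v_{2} + v_{4}  ⟹  sig = ⟨2 | 1 1⟩
  {0,6}:  v_{0} + v_{6} = v_{1} + 2·v_{5}  ⟹  sig = ⟨2 | 1 2⟩
  {1,3,5}:  v_{1} + v_{3} + v_{5} = 0  ⟹  sig = ⟨3 | 0⟩
  {0,2,4}:  v_{0} + v_{2} + v_{4} = v_{5}  ⟹  sig = ⟨3 | 1⟩
  {1,2,4,5}:  v_{1} + v_{2} + v_{4} + v_{5} = v_{6}  ⟹  sig = ⟨4 | 1⟩

so the primitive-relation signature multiset is
    ⟨2 | 1 1⟩
    ⟨2 | 1 2⟩
    ⟨3 | 0⟩
    ⟨3 | 1⟩
    ⟨4 | 1⟩


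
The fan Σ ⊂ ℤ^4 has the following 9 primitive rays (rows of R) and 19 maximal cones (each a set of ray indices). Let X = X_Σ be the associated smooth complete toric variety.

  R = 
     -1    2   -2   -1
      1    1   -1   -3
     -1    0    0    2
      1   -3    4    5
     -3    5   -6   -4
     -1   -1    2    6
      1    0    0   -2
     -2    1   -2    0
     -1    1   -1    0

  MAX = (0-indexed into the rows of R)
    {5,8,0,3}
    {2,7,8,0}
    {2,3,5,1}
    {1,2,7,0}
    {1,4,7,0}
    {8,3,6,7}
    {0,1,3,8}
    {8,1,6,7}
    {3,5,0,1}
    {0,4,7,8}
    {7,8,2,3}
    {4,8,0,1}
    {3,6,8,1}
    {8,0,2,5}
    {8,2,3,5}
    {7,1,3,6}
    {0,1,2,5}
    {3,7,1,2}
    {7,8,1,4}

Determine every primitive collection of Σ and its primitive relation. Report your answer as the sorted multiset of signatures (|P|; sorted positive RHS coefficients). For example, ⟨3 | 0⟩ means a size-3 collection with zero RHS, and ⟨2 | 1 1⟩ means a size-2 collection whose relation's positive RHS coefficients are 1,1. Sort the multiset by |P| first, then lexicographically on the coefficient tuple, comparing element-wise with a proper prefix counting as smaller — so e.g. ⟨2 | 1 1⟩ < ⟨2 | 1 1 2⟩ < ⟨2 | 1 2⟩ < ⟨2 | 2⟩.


Primitive collections (14):

  P = {2,6}:  v_{2} + v_{6} = 0 ; sig = ⟨2 | 0⟩
  P = {0,6}:  v_{0} + v_{6} = v_{1} + v_{8} ; sig = ⟨2 | 1 1⟩
  P = {3,4}:  v_{3} + v_{4} = v_{0} + v_{2} ; sig = ⟨2 | 1 1⟩
  P = {5,6}:  v_{5} + v_{6} = v_{0} + v_{3} ; sig = ⟨2 | 1 1⟩
  P = {2,4}:  v_{2} + v_{4} = 2·v_{0} + v_{7} ; sig = ⟨2 | 1 2⟩
  P = {4,6}:  v_{4} + v_{6} = 2·v_{1} + v_{7} + 2·v_{8} ; sig = ⟨2 | 1 2 2⟩
  P = {4,5}:  v_{4} + v_{5} = 2·v_{0} + 2·v_{2} ; sig = ⟨2 | 2 2⟩
  P = {5,7}:  v_{5} + v_{7} = 3·v_{2} ; sig = ⟨2 | 3⟩
  P = {0,2,3}:  v_{0} + v_{2} + v_{3} = v_{5} ; sig = ⟨3 | 1⟩
  P = {1,2,8}:  v_{1} + v_{2} + v_{8} = v_{0} ; sig = ⟨3 | 1⟩
  P = {1,5,8}:  v_{1} + v_{5} + v_{8} = 2·v_{0} + v_{3} ; sig = ⟨3 | 1 2⟩
  P = {0,3,7}:  v_{0} + v_{3} + v_{7} = 2·v_{2} ; sig = ⟨3 | 2⟩
  P = {0,1,7,8}:  v_{0} + v_{1} + v_{7} + v_{8} = v_{4} ; sig = ⟨4 | 1⟩
  P = {1,3,7,8}:  v_{1} + v_{3} + v_{7} + v_{8} = v_{2} ; sig = ⟨4 | 1⟩

Signatures (|P|; sorted positive RHS coefficients), sorted:
{ ⟨2 | 0⟩,  ⟨2 | 1 1⟩ ×3,  ⟨2 | 1 2⟩,  ⟨2 | 1 2 2⟩,  ⟨2 | 2 2⟩,  ⟨2 | 3⟩,  ⟨3 | 1⟩ ×2,  ⟨3 | 1 2⟩,  ⟨3 | 2⟩,  ⟨4 | 1⟩ ×2 }


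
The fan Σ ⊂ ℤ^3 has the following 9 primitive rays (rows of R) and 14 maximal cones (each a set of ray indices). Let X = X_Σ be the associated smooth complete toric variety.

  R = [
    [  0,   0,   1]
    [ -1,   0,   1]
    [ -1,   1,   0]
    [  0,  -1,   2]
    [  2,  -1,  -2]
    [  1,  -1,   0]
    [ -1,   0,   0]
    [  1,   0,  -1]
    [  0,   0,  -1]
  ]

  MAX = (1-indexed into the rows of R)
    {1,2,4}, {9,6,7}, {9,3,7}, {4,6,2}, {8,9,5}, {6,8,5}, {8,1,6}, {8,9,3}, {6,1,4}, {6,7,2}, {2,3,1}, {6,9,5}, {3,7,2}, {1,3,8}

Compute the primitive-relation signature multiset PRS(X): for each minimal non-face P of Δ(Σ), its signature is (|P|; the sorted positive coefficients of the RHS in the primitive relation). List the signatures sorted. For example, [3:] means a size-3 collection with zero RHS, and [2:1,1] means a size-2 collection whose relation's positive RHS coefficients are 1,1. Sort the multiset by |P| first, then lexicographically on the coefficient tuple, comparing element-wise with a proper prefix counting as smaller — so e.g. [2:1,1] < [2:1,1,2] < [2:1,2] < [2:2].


The 17 primitive collections of Σ (r=9, n=3):

  • {1,9}:  v_{1} + v_{9} = 0  ⇒ sig = [2:]
  • {2,8}:  v_{2} + v_{8} = 0  ⇒ sig = [2:]
  • {3,6}:  v_{3} + v_{6} = 0  ⇒ sig = [2:]
  • {1,7}:  v_{1} + v_{7} = v_{2}  ⇒ sig = [2:1]
  • {2,9}:  v_{2} + v_{9} = v_{7}  ⇒ sig = [2:1]
  • {7,8}:  v_{7} + v_{8} = v_{9}  ⇒ sig = [2:1]
  • {1,5}:  v_{1} + v_{5} = v_{6} + v_{8}  ⇒ sig = [2:1,1]
  • {2,5}:  v_{2} + v_{5} = v_{6} + v_{9}  ⇒ sig = [2:1,1]
  • {3,4}:  v_{3} + v_{4} = v_{1} + v_{2}  ⇒ sig = [2:1,1]
  • {3,5}:  v_{3} + v_{5} = v_{8} + v_{9}  ⇒ sig = [2:1,1]
  • {4,8}:  v_{4} + v_{8} = v_{1} + v_{6}  ⇒ sig = [2:1,1]
  • {4,9}:  v_{4} + v_{9} = v_{2} + v_{6}  ⇒ sig = [2:1,1]
  • {4,7}:  v_{4} + v_{7} = 2·v_{2} + v_{6}  ⇒ sig = [2:1,2]
  • {5,7}:  v_{5} + v_{7} = v_{6} + 2·v_{9}  ⇒ sig = [2:1,2]
  • {4,5}:  v_{4} + v_{5} = 2·v_{6}  ⇒ sig = [2:2]
  • {1,2,6}:  v_{1} + v_{2} + v_{6} = v_{4}  ⇒ sig = [3:1]
  • {6,8,9}:  v_{6} + v_{8} + v_{9} = v_{5}  ⇒ sig = [3:1]

so the primitive-relation signature multiset is
    |P|=2: 15 collections, coeffs (), (), (), (1), (1), (1), (1,1), (1,1), (1,1), (1,1), (1,1), (1,1), (1,2), (1,2), (2)
    |P|=3: 2 collections, coeffs (1), (1)


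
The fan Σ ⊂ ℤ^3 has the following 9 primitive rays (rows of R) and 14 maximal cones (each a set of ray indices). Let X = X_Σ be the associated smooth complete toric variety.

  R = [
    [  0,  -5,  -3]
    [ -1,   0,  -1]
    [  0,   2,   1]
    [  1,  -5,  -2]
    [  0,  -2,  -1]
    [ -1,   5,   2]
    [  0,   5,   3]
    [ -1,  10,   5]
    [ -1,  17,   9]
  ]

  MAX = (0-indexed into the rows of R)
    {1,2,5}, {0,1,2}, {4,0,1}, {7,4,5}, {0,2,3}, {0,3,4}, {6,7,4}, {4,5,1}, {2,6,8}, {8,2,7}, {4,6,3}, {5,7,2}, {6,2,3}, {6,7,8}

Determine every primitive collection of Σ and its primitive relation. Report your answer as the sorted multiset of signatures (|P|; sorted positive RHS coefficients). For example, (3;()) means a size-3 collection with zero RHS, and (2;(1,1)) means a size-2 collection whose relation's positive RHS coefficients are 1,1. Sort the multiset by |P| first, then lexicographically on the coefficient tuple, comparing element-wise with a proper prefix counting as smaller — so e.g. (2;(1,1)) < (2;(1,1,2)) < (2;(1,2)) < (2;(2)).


Primitive collections (16):

  P = {0,6}:  v_{0} + v_{6} = 0  so sig = (2;())
  P = {2,4}:  v_{2} + v_{4} = 0  so sig = (2;())
  P = {3,5}:  v_{3} + v_{5} = 0  so sig = (2;())
  P = {0,5}:  v_{0} + v_{5} = v_{1}  so sig = (2;(1))
  P = {0,7}:  v_{0} + v_{7} = v_{5}  so sig = (2;(1))
  P = {1,3}:  v_{1} + v_{3} = v_{0}  so sig = (2;(1))
  P = {1,6}:  v_{1} + v_{6} = v_{5}  so sig = (2;(1))
  P = {3,7}:  v_{3} + v_{7} = v_{6}  so sig = (2;(1))
  P = {5,6}:  v_{5} + v_{6} = v_{7}  so sig = (2;(1))
  P = {0,8}:  v_{0} + v_{8} = v_{2} + v_{7}  so sig = (2;(1,1))
  P = {4,8}:  v_{4} + v_{8} = v_{6} + v_{7}  so sig = (2;(1,1))
  P = {1,8}:  v_{1} + v_{8} = v_{2} + v_{5} + v_{7}  so sig = (2;(1,1,1))
  P = {3,8}:  v_{3} + v_{8} = v_{2} + 2·v_{6}  so sig = (2;(1,2))
  P = {5,8}:  v_{5} + v_{8} = v_{2} + 2·v_{7}  so sig = (2;(1,2))
  P = {1,7}:  v_{1} + v_{7} = 2·v_{5}  so sig = (2;(2))
  P = {2,6,7}:  v_{2} + v_{6} + v_{7} = v_{8}  so sig = (3;(1))

so the primitive-relation signature multiset is
[(2;()), (2;()), (2;()), (2;(1)), (2;(1)), (2;(1)), (2;(1)), (2;(1)), (2;(1)), (2;(1,1)), (2;(1,1)), (2;(1,1,1)), (2;(1,2)), (2;(1,2)), (2;(2)), (3;(1))]


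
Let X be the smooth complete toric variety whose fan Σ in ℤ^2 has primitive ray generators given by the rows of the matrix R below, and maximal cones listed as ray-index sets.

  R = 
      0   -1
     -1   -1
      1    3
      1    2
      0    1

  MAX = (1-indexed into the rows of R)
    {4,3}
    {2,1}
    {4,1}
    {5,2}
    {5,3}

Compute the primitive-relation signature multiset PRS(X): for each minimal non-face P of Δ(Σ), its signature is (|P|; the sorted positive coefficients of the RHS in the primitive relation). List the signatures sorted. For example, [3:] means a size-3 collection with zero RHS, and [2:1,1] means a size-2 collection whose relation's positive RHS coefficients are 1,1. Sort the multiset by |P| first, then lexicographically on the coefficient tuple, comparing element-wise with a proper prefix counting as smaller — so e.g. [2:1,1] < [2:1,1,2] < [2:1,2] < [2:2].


|primitive collections| = 5. Relations:

  • {1,5}:  v_{1} + v_{5} = 0  ⟹  sig = [2:]
  • {1,3}:  v_{1} + v_{3} = v_{4}  ⟹  sig = [2:1]
  • {2,4}:  v_{2} + v_{4} = v_{5}  ⟹  sig = [2:1]
  • {4,5}:  v_{4} + v_{5} = v_{3}  ⟹  sig = [2:1]
  • {2,3}:  v_{2} + v_{3} = 2·v_{5}  ⟹  sig = [2:2]

so the primitive-relation signature multiset is
    [2:]
    [2:1]
    [2:1]
    [2:1]
    [2:2]


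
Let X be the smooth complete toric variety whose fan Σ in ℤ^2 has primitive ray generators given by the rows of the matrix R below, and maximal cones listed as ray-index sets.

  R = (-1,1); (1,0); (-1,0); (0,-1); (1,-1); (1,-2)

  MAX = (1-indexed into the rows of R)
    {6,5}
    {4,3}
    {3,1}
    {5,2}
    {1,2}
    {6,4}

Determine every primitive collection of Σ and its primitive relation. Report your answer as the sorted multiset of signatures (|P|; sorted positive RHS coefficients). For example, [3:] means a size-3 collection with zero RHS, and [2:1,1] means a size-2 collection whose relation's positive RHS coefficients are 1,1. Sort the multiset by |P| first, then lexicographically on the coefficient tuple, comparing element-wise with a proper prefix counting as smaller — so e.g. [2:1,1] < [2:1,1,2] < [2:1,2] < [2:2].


The 9 primitive collections of Σ (r=6, n=2):

  {1,5}:  v_{1} + v_{5} = 0  ⇒ sig = [2:]
  {2,3}:  v_{2} + v_{3} = 0  ⇒ sig = [2:]
  {1,4}:  v_{1} + v_{4} = v_{3}  ⇒ sig = [2:1]
  {1,6}:  v_{1} + v_{6} = v_{4}  ⇒ sig = [2:1]
  {2,4}:  v_{2} + v_{4} = v_{5}  ⇒ sig = [2:1]
  {3,5}:  v_{3} + v_{5} = v_{4}  ⇒ sig = [2:1]
  {4,5}:  v_{4} + v_{5} = v_{6}  ⇒ sig = [2:1]
  {2,6}:  v_{2} + v_{6} = 2·v_{5}  ⇒ sig = [2:2]
  {3,6}:  v_{3} + v_{6} = 2·v_{4}  ⇒ sig = [2:2]

Hence PRS(X_Σ) =
    [2:]
    [2:]
    [2:1]
    [2:1]
    [2:1]
    [2:1]
    [2:1]
    [2:2]
    [2:2]


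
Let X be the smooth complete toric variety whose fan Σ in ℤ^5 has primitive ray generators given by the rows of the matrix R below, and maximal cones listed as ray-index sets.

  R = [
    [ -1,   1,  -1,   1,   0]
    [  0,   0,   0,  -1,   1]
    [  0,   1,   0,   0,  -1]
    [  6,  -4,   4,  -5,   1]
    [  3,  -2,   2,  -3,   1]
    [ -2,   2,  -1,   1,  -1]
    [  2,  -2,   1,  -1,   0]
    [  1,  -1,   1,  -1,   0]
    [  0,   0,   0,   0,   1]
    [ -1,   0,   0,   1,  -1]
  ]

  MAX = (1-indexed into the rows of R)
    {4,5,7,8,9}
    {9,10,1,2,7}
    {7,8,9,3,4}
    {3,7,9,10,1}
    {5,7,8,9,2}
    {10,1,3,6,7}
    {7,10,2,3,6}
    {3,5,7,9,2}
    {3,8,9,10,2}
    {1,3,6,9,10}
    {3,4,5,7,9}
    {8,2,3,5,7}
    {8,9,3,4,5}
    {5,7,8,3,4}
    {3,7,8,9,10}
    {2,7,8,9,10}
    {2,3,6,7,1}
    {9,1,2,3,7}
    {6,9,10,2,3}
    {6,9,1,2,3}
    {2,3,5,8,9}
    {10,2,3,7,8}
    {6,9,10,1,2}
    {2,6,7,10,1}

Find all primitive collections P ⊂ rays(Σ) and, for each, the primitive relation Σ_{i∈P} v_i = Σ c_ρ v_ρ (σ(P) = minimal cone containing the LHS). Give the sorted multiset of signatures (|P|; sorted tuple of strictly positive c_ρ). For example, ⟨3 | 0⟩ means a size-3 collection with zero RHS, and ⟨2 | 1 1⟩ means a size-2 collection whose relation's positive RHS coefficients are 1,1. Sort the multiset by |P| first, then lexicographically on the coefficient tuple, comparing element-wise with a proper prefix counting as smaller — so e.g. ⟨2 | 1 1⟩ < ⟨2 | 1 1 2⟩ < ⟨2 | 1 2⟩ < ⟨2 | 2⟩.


14 collections generate NE(X_Σ); each relation:

  P = {1,8}:  v_{1} + v_{8} = 0  so sig = ⟨2 | 0⟩
  P = {4,6}:  v_{4} + v_{6} = v_{3} + v_{5} + v_{8}  so sig = ⟨2 | 1 1 1⟩
  P = {5,6}:  v_{5} + v_{6} = v_{2} + v_{3} + v_{8}  so sig = ⟨2 | 1 1 1⟩
  P = {6,8}:  v_{6} + v_{8} = v_{2} + v_{3} + v_{10}  so sig = ⟨2 | 1 1 1⟩
  P = {1,4}:  v_{1} + v_{4} = v_{3} + v_{5} + v_{7} + v_{9}  so sig = ⟨2 | 1 1 1 1⟩
  P = {1,5}:  v_{1} + v_{5} = v_{2} + v_{3} + v_{7} + v_{9}  so sig = ⟨2 | 1 1 1 1⟩
  P = {4,10}:  v_{4} + v_{10} = v_{3} + v_{7} + 3·v_{8} + v_{9}  so sig = ⟨2 | 1 1 1 3⟩
  P = {2,4}:  v_{2} + v_{4} = 2·v_{5}  so sig = ⟨2 | 2⟩
  P = {5,10}:  v_{5} + v_{10} = 2·v_{8}  so sig = ⟨2 | 2⟩
  P = {6,7,9}:  v_{6} + v_{7} + v_{9} = 0  so sig = ⟨3 | 0⟩
  P = {1,2,3,10}:  v_{1} + v_{2} + v_{3} + v_{10} = v_{6}  so sig = ⟨4 | 1⟩
  P = {2,3,7,8,9}:  v_{2} + v_{3} + v_{7} + v_{8} + v_{9} = v_{5}  so sig = ⟨5 | 1⟩
  P = {2,3,7,9,10}:  v_{2} + v_{3} + v_{7} + v_{9} + v_{10} = v_{8}  so sig = ⟨5 | 1⟩
  P = {3,5,7,8,9}:  v_{3} + v_{5} + v_{7} + v_{8} + v_{9} = v_{4}  so sig = ⟨5 | 1⟩

Hence PRS(X_Σ) =
[⟨2 | 0⟩, ⟨2 | 1 1 1⟩, ⟨2 | 1 1 1⟩, ⟨2 | 1 1 1⟩, ⟨2 | 1 1 1 1⟩, ⟨2 | 1 1 1 1⟩, ⟨2 | 1 1 1 3⟩, ⟨2 | 2⟩, ⟨2 | 2⟩, ⟨3 | 0⟩, ⟨4 | 1⟩, ⟨5 | 1⟩, ⟨5 | 1⟩, ⟨5 | 1⟩]
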